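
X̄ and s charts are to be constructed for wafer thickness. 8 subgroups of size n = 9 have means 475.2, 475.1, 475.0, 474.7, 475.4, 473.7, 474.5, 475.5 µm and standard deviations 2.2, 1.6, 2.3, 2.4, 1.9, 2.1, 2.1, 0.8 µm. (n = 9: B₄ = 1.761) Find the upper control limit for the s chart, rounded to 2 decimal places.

s̄ = (2.2 + 1.6 + 2.3 + 2.4 + 1.9 + 2.1 + 2.1 + 0.8) / 8 = 1.9250
UCL_s = B₄·s̄ = 1.761 × 1.9250 = 3.3899

3.39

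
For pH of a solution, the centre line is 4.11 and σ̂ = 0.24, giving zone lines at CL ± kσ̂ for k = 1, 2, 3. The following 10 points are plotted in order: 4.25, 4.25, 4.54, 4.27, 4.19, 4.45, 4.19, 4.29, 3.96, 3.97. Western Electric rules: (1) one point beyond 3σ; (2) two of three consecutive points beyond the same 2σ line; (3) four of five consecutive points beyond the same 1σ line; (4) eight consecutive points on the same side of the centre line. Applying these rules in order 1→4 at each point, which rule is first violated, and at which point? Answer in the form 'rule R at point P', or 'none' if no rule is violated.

Zone of each point (C = within 1σ̂, B = 1σ̂–2σ̂, A = 2σ̂–3σ̂, * = beyond 3σ̂; sign = side of CL): 1:+C, 2:+C, 3:+B, 4:+C, 5:+C, 6:+B, 7:+C, 8:+C, 9:-C, 10:-C
Rule 4 (eight consecutive points on the same side of the centre line) is satisfied at point 8.

rule 4 at point 8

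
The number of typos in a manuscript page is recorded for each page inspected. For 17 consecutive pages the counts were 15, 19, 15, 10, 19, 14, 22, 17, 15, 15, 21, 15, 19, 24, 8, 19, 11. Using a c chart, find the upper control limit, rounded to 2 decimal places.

28.48

c̄ = (15 + 19 + 15 + 10 + 19 + 14 + 22 + 17 + 15 + 15 + 21 + 15 + 19 + 24 + 8 + 19 + 11) / 17 = 278 / 17 = 16.3529
UCL = c̄ + 3√c̄ = 16.3529 + 3 × √16.3529 = 16.3529 + 3 × 4.0439 = 28.4846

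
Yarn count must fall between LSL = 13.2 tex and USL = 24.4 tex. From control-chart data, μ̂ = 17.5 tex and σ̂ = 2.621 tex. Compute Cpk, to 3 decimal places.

Cpu = (USL − μ̂) / (3σ̂) = (24.4 − 17.5) / (3 × 2.621) = 0.8775; Cpl = (μ̂ − LSL) / (3σ̂) = (17.5 − 13.2) / (3 × 2.621) = 0.5469; Cpk = min(Cpu, Cpl) = 0.5469

0.547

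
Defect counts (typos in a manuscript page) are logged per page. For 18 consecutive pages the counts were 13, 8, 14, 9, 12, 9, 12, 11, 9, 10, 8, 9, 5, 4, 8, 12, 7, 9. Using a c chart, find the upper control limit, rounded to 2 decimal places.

18.58

c̄ = (13 + 8 + 14 + 9 + 12 + 9 + 12 + 11 + 9 + 10 + 8 + 9 + 5 + 4 + 8 + 12 + 7 + 9) / 18 = 169 / 18 = 9.3889
UCL = c̄ + 3√c̄ = 9.3889 + 3 × √9.3889 = 9.3889 + 3 × 3.0641 = 18.5813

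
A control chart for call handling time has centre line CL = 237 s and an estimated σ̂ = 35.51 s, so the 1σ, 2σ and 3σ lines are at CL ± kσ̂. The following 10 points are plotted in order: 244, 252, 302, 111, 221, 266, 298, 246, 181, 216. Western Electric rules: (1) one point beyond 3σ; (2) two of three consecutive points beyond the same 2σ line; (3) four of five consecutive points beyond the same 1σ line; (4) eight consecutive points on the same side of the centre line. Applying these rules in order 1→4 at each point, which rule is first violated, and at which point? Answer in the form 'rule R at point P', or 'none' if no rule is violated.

rule 1 at point 4

Zone of each point (C = within 1σ̂, B = 1σ̂–2σ̂, A = 2σ̂–3σ̂, * = beyond 3σ̂; sign = side of CL): 1:+C, 2:+C, 3:+B, 4:-*, 5:-C, 6:+C, 7:+B, 8:+C, 9:-B, 10:-C
Rule 1 (one point beyond the 3σ limits) is satisfied at point 4.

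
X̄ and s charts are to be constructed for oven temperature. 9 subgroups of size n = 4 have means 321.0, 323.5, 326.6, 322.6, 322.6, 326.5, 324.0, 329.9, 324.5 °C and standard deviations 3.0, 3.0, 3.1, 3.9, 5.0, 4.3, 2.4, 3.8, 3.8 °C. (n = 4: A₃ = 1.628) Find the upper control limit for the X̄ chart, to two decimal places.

330.42

X̄̄ = (321.0 + 323.5 + 326.6 + 322.6 + 322.6 + 326.5 + 324.0 + 329.9 + 324.5) / 9 = 324.5778
s̄ = (3.0 + 3.0 + 3.1 + 3.9 + 5.0 + 4.3 + 2.4 + 3.8 + 3.8) / 9 = 3.5889
UCL = X̄̄ + A₃·s̄ = 324.5778 + 1.628 × 3.5889 = 330.4205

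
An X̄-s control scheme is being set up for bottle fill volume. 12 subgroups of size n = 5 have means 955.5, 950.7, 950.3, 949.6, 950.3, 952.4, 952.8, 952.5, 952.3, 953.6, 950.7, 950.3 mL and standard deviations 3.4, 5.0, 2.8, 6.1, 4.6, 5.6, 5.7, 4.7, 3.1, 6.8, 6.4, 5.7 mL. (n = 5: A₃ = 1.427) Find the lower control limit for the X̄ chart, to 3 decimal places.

944.627

X̄̄ = (955.5 + 950.7 + 950.3 + 949.6 + 950.3 + 952.4 + 952.8 + 952.5 + 952.3 + 953.6 + 950.7 + 950.3) / 12 = 951.7500
s̄ = (3.4 + 5.0 + 2.8 + 6.1 + 4.6 + 5.6 + 5.7 + 4.7 + 3.1 + 6.8 + 6.4 + 5.7) / 12 = 4.9917
LCL = X̄̄ − A₃·s̄ = 951.7500 − 1.427 × 4.9917 = 944.6269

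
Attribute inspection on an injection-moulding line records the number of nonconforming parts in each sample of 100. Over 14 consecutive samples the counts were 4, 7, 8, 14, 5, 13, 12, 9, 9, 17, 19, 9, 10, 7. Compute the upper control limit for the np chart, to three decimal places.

19.299

p̄ = Σdᵢ / (k·n) = 143 / (14 × 100) = 0.10214
UCL = np̄ + 3·√(np̄(1−p̄)) = 10.2143 + 3 × √(10.2143×0.89786) = 10.2143 + 3 × 3.0284 = 19.2994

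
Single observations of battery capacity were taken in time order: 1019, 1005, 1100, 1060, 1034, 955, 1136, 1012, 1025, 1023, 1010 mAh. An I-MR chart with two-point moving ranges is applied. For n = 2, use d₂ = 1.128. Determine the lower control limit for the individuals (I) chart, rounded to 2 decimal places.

X̄ = (1019 + 1005 + 1100 + 1060 + 1034 + 955 + 1136 + 1012 + 1025 + 1023 + 1010) / 11 = 1034.4545
Moving ranges: 14, 95, 40, 26, 79, 181, 124, 13, 2, 13; M̄R̄ = 587.0000 / 10 = 58.7000
LCL = X̄ − 3·M̄R̄/d₂ = 1034.4545 − 3 × 58.7000 / 1.128 = 878.3375

878.34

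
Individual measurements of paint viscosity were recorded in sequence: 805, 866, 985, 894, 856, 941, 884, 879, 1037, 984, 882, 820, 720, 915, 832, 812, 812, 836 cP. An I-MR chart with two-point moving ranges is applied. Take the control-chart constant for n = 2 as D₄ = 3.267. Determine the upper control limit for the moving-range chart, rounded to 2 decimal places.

Moving ranges: 61, 119, 91, 38, 85, 57, 5, 158, 53, 102, 62, 100, 195, 83, 20, 0, 24; M̄R̄ = 1253.0000 / 17 = 73.7059
UCL_MR = D₄·M̄R̄ = 3.267 × 73.7059 = 240.7971

240.80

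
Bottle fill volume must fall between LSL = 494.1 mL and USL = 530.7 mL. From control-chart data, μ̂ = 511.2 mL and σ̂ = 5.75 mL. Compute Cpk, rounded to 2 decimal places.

0.99

Cpu = (USL − μ̂) / (3σ̂) = (530.7 − 511.2) / (3 × 5.75) = 1.1304; Cpl = (μ̂ − LSL) / (3σ̂) = (511.2 − 494.1) / (3 × 5.75) = 0.9913; Cpk = min(Cpu, Cpl) = 0.9913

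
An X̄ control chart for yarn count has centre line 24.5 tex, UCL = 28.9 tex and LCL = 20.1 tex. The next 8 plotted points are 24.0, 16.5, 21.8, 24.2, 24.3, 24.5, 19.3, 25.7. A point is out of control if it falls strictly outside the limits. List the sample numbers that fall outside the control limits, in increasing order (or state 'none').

Compare each point to [20.1, 28.9]: sample 2 = 16.5 < LCL; sample 7 = 19.3 < LCL.

2, 7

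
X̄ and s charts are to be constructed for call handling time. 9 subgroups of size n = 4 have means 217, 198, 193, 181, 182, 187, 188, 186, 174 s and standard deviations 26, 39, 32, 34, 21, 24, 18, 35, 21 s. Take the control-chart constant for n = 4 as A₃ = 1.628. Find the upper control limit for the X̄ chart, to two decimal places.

234.78

X̄̄ = (217 + 198 + 193 + 181 + 182 + 187 + 188 + 186 + 174) / 9 = 189.5556
s̄ = (26 + 39 + 32 + 34 + 21 + 24 + 18 + 35 + 21) / 9 = 27.7778
UCL = X̄̄ + A₃·s̄ = 189.5556 + 1.628 × 27.7778 = 234.7778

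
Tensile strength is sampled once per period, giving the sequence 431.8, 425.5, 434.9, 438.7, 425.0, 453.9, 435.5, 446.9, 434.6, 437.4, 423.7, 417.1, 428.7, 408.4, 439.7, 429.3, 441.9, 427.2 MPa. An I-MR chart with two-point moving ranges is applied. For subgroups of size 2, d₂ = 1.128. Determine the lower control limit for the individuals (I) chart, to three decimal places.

X̄ = (431.8 + 425.5 + 434.9 + 438.7 + 425.0 + 453.9 + 435.5 + 446.9 + 434.6 + 437.4 + 423.7 + 417.1 + 428.7 + 408.4 + 439.7 + 429.3 + 441.9 + 427.2) / 18 = 432.2333
Moving ranges: 6.3, 9.4, 3.8, 13.7, 28.9, 18.4, 11.4, 12.3, 2.8, 13.7, 6.6, 11.6, 20.3, 31.3, 10.4, 12.6, 14.7; M̄R̄ = 228.2000 / 17 = 13.4235
LCL = X̄ − 3·M̄R̄/d₂ = 432.2333 − 3 × 13.4235 / 1.128 = 396.5325

396.532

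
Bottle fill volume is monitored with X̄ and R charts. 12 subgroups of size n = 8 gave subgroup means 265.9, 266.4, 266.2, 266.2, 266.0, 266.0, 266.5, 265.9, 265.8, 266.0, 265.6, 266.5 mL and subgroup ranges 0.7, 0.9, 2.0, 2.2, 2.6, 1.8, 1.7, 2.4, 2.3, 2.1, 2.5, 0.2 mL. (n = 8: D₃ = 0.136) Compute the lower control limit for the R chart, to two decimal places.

R̄ = (0.7 + 0.9 + 2.0 + 2.2 + 2.6 + 1.8 + 1.7 + 2.4 + 2.3 + 2.1 + 2.5 + 0.2) / 12 = 21.4000 / 12 = 1.7833
LCL_R = D₃·R̄ = 0.136 × 1.7833 = 0.2425

0.24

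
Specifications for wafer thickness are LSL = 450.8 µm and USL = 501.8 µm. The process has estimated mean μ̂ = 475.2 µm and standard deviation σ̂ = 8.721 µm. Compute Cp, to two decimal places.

0.97

Cp = (USL − LSL) / (6σ̂) = (501.8 − 450.8) / (6 × 8.721) = 51.0000 / 52.3260 = 0.9747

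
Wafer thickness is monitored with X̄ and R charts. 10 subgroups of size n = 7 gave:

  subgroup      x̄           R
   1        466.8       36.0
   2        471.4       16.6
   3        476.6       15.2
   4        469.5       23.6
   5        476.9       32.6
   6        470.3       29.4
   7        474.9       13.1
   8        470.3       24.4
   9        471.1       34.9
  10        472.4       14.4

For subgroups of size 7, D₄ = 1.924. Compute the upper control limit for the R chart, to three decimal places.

R̄ = (36.0 + 16.6 + 15.2 + 23.6 + 32.6 + 29.4 + 13.1 + 24.4 + 34.9 + 14.4) / 10 = 240.2000 / 10 = 24.0200
UCL_R = D₄·R̄ = 1.924 × 24.0200 = 46.2145

46.214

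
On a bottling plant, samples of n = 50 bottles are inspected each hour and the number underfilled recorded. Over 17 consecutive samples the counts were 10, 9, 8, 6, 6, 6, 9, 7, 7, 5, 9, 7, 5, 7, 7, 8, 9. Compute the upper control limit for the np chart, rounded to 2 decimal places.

p̄ = Σdᵢ / (k·n) = 125 / (17 × 50) = 0.14706
UCL = np̄ + 3·√(np̄(1−p̄)) = 7.3529 + 3 × √(7.3529×0.85294) = 7.3529 + 3 × 2.5043 = 14.8659

14.87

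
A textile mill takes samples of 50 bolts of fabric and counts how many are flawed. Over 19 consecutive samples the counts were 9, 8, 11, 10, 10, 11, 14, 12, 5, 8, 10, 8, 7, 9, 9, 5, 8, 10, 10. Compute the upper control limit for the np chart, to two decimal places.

17.36

p̄ = Σdᵢ / (k·n) = 174 / (19 × 50) = 0.18316
UCL = np̄ + 3·√(np̄(1−p̄)) = 9.1579 + 3 × √(9.1579×0.81684) = 9.1579 + 3 × 2.7351 = 17.3631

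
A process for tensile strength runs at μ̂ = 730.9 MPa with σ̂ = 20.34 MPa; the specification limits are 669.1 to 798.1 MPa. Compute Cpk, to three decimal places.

1.013

Cpu = (USL − μ̂) / (3σ̂) = (798.1 − 730.9) / (3 × 20.34) = 1.1013; Cpl = (μ̂ − LSL) / (3σ̂) = (730.9 − 669.1) / (3 × 20.34) = 1.0128; Cpk = min(Cpu, Cpl) = 1.0128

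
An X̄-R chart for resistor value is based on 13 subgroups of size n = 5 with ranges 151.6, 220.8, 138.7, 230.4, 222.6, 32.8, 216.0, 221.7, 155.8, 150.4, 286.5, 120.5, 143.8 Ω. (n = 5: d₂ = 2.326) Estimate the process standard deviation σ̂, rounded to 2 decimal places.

75.79

R̄ = (151.6 + 220.8 + 138.7 + 230.4 + 222.6 + 32.8 + 216.0 + 221.7 + 155.8 + 150.4 + 286.5 + 120.5 + 143.8) / 13 = 176.2769
σ̂ = R̄ / d₂ = 176.2769 / 2.326 = 75.7854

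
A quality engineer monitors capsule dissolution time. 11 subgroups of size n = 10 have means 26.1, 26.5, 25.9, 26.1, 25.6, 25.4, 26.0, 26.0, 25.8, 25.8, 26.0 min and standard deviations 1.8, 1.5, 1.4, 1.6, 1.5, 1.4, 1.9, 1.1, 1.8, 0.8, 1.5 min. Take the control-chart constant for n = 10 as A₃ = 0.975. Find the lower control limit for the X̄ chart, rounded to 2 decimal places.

24.48

X̄̄ = (26.1 + 26.5 + 25.9 + 26.1 + 25.6 + 25.4 + 26.0 + 26.0 + 25.8 + 25.8 + 26.0) / 11 = 25.9273
s̄ = (1.8 + 1.5 + 1.4 + 1.6 + 1.5 + 1.4 + 1.9 + 1.1 + 1.8 + 0.8 + 1.5) / 11 = 1.4818
LCL = X̄̄ − A₃·s̄ = 25.9273 − 0.975 × 1.4818 = 24.4825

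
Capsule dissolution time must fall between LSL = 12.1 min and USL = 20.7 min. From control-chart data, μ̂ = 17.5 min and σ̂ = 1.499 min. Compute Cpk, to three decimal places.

Cpu = (USL − μ̂) / (3σ̂) = (20.7 − 17.5) / (3 × 1.499) = 0.7116; Cpl = (μ̂ − LSL) / (3σ̂) = (17.5 − 12.1) / (3 × 1.499) = 1.2008; Cpk = min(Cpu, Cpl) = 0.7116

0.712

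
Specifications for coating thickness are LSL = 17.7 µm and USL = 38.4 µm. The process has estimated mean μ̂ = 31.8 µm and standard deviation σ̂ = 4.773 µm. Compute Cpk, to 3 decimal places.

Cpu = (USL − μ̂) / (3σ̂) = (38.4 − 31.8) / (3 × 4.773) = 0.4609; Cpl = (μ̂ − LSL) / (3σ̂) = (31.8 − 17.7) / (3 × 4.773) = 0.9847; Cpk = min(Cpu, Cpl) = 0.4609

0.461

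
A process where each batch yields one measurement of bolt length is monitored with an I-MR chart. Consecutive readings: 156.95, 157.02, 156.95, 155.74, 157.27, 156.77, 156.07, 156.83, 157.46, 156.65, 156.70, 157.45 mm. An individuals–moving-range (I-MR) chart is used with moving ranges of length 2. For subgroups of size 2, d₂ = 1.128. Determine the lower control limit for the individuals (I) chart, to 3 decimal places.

X̄ = (156.95 + 157.02 + 156.95 + 155.74 + 157.27 + 156.77 + 156.07 + 156.83 + 157.46 + 156.65 + 156.70 + 157.45) / 12 = 156.8217
Moving ranges: 0.07, 0.07, 1.21, 1.53, 0.50, 0.70, 0.76, 0.63, 0.81, 0.05, 0.75; M̄R̄ = 7.0800 / 11 = 0.6436
LCL = X̄ − 3·M̄R̄/d₂ = 156.8217 − 3 × 0.6436 / 1.128 = 155.1099

155.110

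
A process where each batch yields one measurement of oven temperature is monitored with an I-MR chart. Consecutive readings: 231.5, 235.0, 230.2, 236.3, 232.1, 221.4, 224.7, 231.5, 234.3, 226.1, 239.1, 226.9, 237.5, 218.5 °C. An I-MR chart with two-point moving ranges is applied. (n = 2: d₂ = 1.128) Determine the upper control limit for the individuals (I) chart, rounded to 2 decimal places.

X̄ = (231.5 + 235.0 + 230.2 + 236.3 + 232.1 + 221.4 + 224.7 + 231.5 + 234.3 + 226.1 + 239.1 + 226.9 + 237.5 + 218.5) / 14 = 230.3643
Moving ranges: 3.5, 4.8, 6.1, 4.2, 10.7, 3.3, 6.8, 2.8, 8.2, 13.0, 12.2, 10.6, 19.0; M̄R̄ = 105.2000 / 13 = 8.0923
UCL = X̄ + 3·M̄R̄/d₂ = 230.3643 + 3 × 8.0923 / 1.128 = 251.8864

251.89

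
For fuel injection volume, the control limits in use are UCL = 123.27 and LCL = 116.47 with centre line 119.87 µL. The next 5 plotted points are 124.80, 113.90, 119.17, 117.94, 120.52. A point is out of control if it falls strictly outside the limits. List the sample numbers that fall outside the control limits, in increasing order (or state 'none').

1, 2

Compare each point to [116.47, 123.27]: sample 1 = 124.80 > UCL; sample 2 = 113.90 < LCL.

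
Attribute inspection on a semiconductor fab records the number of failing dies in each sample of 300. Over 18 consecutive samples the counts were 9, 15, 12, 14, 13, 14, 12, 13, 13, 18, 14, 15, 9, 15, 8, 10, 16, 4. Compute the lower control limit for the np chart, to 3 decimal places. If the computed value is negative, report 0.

2.083

p̄ = Σdᵢ / (k·n) = 224 / (18 × 300) = 0.04148
LCL = np̄ − 3·√(np̄(1−p̄)) = 12.4444 − 3 × 3.4537 = 2.0833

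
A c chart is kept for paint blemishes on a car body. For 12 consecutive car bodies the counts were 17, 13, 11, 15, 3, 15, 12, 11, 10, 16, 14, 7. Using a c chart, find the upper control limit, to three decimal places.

22.392

c̄ = (17 + 13 + 11 + 15 + 3 + 15 + 12 + 11 + 10 + 16 + 14 + 7) / 12 = 144 / 12 = 12.0000
UCL = c̄ + 3√c̄ = 12.0000 + 3 × √12.0000 = 12.0000 + 3 × 3.4641 = 22.3923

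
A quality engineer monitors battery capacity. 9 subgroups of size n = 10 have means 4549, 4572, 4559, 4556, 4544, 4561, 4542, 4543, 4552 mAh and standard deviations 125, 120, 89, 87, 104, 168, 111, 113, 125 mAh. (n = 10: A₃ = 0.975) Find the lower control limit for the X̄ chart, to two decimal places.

X̄̄ = (4549 + 4572 + 4559 + 4556 + 4544 + 4561 + 4542 + 4543 + 4552) / 9 = 4553.1111
s̄ = (125 + 120 + 89 + 87 + 104 + 168 + 111 + 113 + 125) / 9 = 115.7778
LCL = X̄̄ − A₃·s̄ = 4553.1111 − 0.975 × 115.7778 = 4440.2278

4440.23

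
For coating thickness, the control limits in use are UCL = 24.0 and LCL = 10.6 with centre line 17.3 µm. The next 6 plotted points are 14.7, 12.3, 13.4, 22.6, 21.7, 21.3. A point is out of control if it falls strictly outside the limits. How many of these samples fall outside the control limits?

All 6 points lie within [10.6, 24.0].

0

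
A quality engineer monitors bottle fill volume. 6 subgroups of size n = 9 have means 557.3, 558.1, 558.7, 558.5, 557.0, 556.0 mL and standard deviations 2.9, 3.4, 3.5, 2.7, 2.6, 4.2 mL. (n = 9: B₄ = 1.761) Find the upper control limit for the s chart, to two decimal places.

s̄ = (2.9 + 3.4 + 3.5 + 2.7 + 2.6 + 4.2) / 6 = 3.2167
UCL_s = B₄·s̄ = 1.761 × 3.2167 = 5.6646

5.66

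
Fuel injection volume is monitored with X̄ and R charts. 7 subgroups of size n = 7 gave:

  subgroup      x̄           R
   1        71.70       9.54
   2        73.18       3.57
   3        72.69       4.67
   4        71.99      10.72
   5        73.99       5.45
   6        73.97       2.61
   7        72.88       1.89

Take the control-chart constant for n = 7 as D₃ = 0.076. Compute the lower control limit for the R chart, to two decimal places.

0.42

R̄ = (9.54 + 3.57 + 4.67 + 10.72 + 5.45 + 2.61 + 1.89) / 7 = 38.4500 / 7 = 5.4929
LCL_R = D₃·R̄ = 0.076 × 5.4929 = 0.4175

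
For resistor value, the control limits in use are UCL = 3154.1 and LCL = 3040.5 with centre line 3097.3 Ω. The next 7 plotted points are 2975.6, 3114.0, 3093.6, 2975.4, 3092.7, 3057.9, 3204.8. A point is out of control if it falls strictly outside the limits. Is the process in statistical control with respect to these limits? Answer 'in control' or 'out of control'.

Compare each point to [3040.5, 3154.1]: sample 1 = 2975.6 < LCL; sample 4 = 2975.4 < LCL; sample 7 = 3204.8 > UCL.

out of control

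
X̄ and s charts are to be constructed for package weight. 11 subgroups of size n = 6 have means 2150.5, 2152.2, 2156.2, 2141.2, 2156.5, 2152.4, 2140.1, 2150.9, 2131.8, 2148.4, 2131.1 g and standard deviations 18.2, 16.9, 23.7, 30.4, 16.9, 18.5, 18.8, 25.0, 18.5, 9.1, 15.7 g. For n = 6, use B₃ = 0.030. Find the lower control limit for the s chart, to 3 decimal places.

0.577

s̄ = (18.2 + 16.9 + 23.7 + 30.4 + 16.9 + 18.5 + 18.8 + 25.0 + 18.5 + 9.1 + 15.7) / 11 = 19.2455
LCL_s = B₃·s̄ = 0.030 × 19.2455 = 0.5774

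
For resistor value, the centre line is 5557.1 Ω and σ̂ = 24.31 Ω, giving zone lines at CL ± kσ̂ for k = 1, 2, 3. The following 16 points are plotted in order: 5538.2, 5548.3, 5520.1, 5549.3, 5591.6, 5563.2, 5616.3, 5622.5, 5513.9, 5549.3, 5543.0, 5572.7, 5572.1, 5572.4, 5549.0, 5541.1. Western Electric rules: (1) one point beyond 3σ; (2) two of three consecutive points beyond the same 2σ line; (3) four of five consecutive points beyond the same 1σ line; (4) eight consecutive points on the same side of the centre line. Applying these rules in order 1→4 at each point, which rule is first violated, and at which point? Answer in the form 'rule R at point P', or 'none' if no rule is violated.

Zone of each point (C = within 1σ̂, B = 1σ̂–2σ̂, A = 2σ̂–3σ̂, * = beyond 3σ̂; sign = side of CL): 1:-C, 2:-C, 3:-B, 4:-C, 5:+B, 6:+C, 7:+A, 8:+A, 9:-B, 10:-C, 11:-C, 12:+C, 13:+C, 14:+C, 15:-C, 16:-C
Rule 2 (two of three consecutive points beyond the same 2σ limit) is satisfied at point 8.

rule 2 at point 8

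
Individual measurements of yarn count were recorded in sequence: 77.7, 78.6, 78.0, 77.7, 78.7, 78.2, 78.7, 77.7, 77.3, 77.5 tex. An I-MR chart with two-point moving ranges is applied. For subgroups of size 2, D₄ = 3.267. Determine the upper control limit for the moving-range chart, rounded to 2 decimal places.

Moving ranges: 0.9, 0.6, 0.3, 1.0, 0.5, 0.5, 1.0, 0.4, 0.2; M̄R̄ = 5.4000 / 9 = 0.6000
UCL_MR = D₄·M̄R̄ = 3.267 × 0.6000 = 1.9602

1.96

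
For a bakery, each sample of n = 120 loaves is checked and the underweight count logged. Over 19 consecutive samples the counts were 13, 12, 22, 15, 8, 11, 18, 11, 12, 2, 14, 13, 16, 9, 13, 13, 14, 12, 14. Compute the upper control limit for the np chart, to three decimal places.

22.859

p̄ = Σdᵢ / (k·n) = 242 / (19 × 120) = 0.10614
UCL = np̄ + 3·√(np̄(1−p̄)) = 12.7368 + 3 × √(12.7368×0.89386) = 12.7368 + 3 × 3.3742 = 22.8593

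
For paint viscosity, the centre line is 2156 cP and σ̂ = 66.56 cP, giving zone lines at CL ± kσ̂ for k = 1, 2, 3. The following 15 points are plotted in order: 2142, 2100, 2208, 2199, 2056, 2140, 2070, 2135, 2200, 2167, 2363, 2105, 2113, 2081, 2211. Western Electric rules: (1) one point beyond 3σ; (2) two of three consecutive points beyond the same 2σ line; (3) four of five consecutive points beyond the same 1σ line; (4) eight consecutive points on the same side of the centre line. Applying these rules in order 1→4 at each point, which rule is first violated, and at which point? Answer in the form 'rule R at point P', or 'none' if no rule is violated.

Zone of each point (C = within 1σ̂, B = 1σ̂–2σ̂, A = 2σ̂–3σ̂, * = beyond 3σ̂; sign = side of CL): 1:-C, 2:-C, 3:+C, 4:+C, 5:-B, 6:-C, 7:-B, 8:-C, 9:+C, 10:+C, 11:+*, 12:-C, 13:-C, 14:-B, 15:+C
Rule 1 (one point beyond the 3σ limits) is satisfied at point 11.

rule 1 at point 11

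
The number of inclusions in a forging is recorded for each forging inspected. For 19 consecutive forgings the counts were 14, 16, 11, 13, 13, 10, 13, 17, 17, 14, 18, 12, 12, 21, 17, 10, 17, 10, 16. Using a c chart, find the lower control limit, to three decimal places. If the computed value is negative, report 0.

c̄ = (14 + 16 + 11 + 13 + 13 + 10 + 13 + 17 + 17 + 14 + 18 + 12 + 12 + 21 + 17 + 10 + 17 + 10 + 16) / 19 = 271 / 19 = 14.2632
LCL = c̄ − 3√c̄ = 14.2632 − 3 × 3.7767 = 2.9332

2.933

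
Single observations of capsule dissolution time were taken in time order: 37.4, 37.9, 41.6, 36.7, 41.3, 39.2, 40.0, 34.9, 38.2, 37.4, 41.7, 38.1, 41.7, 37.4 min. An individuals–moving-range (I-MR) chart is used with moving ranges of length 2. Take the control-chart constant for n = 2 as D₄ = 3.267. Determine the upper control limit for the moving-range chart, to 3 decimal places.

Moving ranges: 0.5, 3.7, 4.9, 4.6, 2.1, 0.8, 5.1, 3.3, 0.8, 4.3, 3.6, 3.6, 4.3; M̄R̄ = 41.6000 / 13 = 3.2000
UCL_MR = D₄·M̄R̄ = 3.267 × 3.2000 = 10.4544

10.454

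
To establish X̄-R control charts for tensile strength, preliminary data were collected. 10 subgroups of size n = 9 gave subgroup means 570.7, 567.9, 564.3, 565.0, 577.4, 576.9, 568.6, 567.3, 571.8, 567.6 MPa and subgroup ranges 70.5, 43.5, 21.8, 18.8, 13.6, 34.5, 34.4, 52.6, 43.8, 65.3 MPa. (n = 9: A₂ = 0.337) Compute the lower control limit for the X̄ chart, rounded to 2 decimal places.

556.31

X̄̄ = (570.7 + 567.9 + 564.3 + 565.0 + 577.4 + 576.9 + 568.6 + 567.3 + 571.8 + 567.6) / 10 = 5697.5000 / 10 = 569.7500
R̄ = (70.5 + 43.5 + 21.8 + 18.8 + 13.6 + 34.5 + 34.4 + 52.6 + 43.8 + 65.3) / 10 = 398.8000 / 10 = 39.8800
LCL = X̄̄ − A₂·R̄ = 569.7500 − 0.337 × 39.8800 = 556.3104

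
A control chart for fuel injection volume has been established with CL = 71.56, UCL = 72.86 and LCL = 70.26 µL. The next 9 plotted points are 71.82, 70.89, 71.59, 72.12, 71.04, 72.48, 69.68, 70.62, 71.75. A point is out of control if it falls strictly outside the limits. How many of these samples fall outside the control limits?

1

Compare each point to [70.26, 72.86]: sample 7 = 69.68 < LCL.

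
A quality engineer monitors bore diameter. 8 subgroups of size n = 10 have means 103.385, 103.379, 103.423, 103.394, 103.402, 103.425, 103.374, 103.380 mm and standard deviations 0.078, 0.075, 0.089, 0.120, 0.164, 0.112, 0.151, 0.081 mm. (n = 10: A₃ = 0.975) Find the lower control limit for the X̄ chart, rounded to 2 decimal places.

X̄̄ = (103.385 + 103.379 + 103.423 + 103.394 + 103.402 + 103.425 + 103.374 + 103.380) / 8 = 103.3953
s̄ = (0.078 + 0.075 + 0.089 + 0.120 + 0.164 + 0.112 + 0.151 + 0.081) / 8 = 0.1087
LCL = X̄̄ − A₃·s̄ = 103.3953 − 0.975 × 0.1087 = 103.2892

103.29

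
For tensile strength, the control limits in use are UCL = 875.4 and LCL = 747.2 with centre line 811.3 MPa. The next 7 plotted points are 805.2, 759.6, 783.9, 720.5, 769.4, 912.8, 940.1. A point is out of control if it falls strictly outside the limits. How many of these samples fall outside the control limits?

3

Compare each point to [747.2, 875.4]: sample 4 = 720.5 < LCL; sample 6 = 912.8 > UCL; sample 7 = 940.1 > UCL.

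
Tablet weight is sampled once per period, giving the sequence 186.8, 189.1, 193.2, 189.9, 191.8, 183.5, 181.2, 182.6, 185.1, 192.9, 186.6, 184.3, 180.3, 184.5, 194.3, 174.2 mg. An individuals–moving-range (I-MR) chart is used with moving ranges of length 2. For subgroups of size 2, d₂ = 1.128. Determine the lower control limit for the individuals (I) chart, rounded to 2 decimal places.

X̄ = (186.8 + 189.1 + 193.2 + 189.9 + 191.8 + 183.5 + 181.2 + 182.6 + 185.1 + 192.9 + 186.6 + 184.3 + 180.3 + 184.5 + 194.3 + 174.2) / 16 = 186.2688
Moving ranges: 2.3, 4.1, 3.3, 1.9, 8.3, 2.3, 1.4, 2.5, 7.8, 6.3, 2.3, 4.0, 4.2, 9.8, 20.1; M̄R̄ = 80.6000 / 15 = 5.3733
LCL = X̄ − 3·M̄R̄/d₂ = 186.2688 − 3 × 5.3733 / 1.128 = 171.9780

171.98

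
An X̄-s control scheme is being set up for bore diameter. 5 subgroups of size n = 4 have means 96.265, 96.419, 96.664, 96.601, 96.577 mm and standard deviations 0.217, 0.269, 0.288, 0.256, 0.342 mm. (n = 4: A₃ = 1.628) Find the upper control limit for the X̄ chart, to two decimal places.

96.95

X̄̄ = (96.265 + 96.419 + 96.664 + 96.601 + 96.577) / 5 = 96.5052
s̄ = (0.217 + 0.269 + 0.288 + 0.256 + 0.342) / 5 = 0.2744
UCL = X̄̄ + A₃·s̄ = 96.5052 + 1.628 × 0.2744 = 96.9519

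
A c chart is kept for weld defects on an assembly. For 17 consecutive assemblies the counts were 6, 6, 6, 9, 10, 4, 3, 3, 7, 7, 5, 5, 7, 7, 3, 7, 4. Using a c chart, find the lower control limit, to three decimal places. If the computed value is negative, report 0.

c̄ = (6 + 6 + 6 + 9 + 10 + 4 + 3 + 3 + 7 + 7 + 5 + 5 + 7 + 7 + 3 + 7 + 4) / 17 = 99 / 17 = 5.8235
LCL = c̄ − 3√c̄ = 5.8235 − 3 × 2.4132 = -1.4161 → 0 (cannot be negative)

0.000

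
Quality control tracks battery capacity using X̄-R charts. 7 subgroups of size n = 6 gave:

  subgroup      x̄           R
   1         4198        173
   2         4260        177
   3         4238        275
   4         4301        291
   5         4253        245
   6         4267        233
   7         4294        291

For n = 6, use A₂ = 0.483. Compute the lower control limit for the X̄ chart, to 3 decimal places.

X̄̄ = (4198 + 4260 + 4238 + 4301 + 4253 + 4267 + 4294) / 7 = 29811.0000 / 7 = 4258.7143
R̄ = (173 + 177 + 275 + 291 + 245 + 233 + 291) / 7 = 1685.0000 / 7 = 240.7143
LCL = X̄̄ − A₂·R̄ = 4258.7143 − 0.483 × 240.7143 = 4142.4493

4142.449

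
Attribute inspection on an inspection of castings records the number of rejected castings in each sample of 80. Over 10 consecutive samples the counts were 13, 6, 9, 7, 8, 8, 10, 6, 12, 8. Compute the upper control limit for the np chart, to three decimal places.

17.054

p̄ = Σdᵢ / (k·n) = 87 / (10 × 80) = 0.10875
UCL = np̄ + 3·√(np̄(1−p̄)) = 8.7000 + 3 × √(8.7000×0.89125) = 8.7000 + 3 × 2.7846 = 17.0537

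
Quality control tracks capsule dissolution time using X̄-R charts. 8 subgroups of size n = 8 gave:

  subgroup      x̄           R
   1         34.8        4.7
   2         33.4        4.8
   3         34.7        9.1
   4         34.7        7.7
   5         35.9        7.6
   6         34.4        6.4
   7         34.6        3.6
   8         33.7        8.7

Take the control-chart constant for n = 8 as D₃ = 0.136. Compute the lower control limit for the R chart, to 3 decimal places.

R̄ = (4.7 + 4.8 + 9.1 + 7.7 + 7.6 + 6.4 + 3.6 + 8.7) / 8 = 52.6000 / 8 = 6.5750
LCL_R = D₃·R̄ = 0.136 × 6.5750 = 0.8942

0.894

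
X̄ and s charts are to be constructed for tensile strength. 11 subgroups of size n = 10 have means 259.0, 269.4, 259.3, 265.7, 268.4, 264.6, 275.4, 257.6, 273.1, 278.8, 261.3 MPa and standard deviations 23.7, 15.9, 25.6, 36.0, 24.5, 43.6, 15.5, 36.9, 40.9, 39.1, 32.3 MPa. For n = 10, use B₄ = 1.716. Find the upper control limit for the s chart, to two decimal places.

52.10

s̄ = (23.7 + 15.9 + 25.6 + 36.0 + 24.5 + 43.6 + 15.5 + 36.9 + 40.9 + 39.1 + 32.3) / 11 = 30.3636
UCL_s = B₄·s̄ = 1.716 × 30.3636 = 52.1040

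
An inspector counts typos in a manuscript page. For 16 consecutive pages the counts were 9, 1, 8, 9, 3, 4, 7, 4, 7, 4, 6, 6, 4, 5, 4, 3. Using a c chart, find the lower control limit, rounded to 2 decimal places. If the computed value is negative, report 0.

0.00

c̄ = (9 + 1 + 8 + 9 + 3 + 4 + 7 + 4 + 7 + 4 + 6 + 6 + 4 + 5 + 4 + 3) / 16 = 84 / 16 = 5.2500
LCL = c̄ − 3√c̄ = 5.2500 − 3 × 2.2913 = -1.6239 → 0 (cannot be negative)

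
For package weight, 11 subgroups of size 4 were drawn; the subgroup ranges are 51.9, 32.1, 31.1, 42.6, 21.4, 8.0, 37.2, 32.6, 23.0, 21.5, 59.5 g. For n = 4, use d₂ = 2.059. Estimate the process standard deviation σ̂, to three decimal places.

15.934

R̄ = (51.9 + 32.1 + 31.1 + 42.6 + 21.4 + 8.0 + 37.2 + 32.6 + 23.0 + 21.5 + 59.5) / 11 = 32.8091
σ̂ = R̄ / d₂ = 32.8091 / 2.059 = 15.9345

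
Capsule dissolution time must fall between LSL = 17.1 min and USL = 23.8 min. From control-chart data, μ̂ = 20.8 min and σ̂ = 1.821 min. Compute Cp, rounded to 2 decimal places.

0.61

Cp = (USL − LSL) / (6σ̂) = (23.8 − 17.1) / (6 × 1.821) = 6.7000 / 10.9260 = 0.6132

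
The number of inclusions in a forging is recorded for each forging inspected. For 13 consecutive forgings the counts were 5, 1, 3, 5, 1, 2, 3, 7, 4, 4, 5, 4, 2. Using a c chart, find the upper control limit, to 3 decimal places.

c̄ = (5 + 1 + 3 + 5 + 1 + 2 + 3 + 7 + 4 + 4 + 5 + 4 + 2) / 13 = 46 / 13 = 3.5385
UCL = c̄ + 3√c̄ = 3.5385 + 3 × √3.5385 = 3.5385 + 3 × 1.8811 = 9.1817

9.182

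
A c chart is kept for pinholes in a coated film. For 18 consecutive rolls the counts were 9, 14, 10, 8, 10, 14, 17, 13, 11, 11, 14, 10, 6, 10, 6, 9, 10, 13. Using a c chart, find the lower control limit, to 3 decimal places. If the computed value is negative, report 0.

0.959

c̄ = (9 + 14 + 10 + 8 + 10 + 14 + 17 + 13 + 11 + 11 + 14 + 10 + 6 + 10 + 6 + 9 + 10 + 13) / 18 = 195 / 18 = 10.8333
LCL = c̄ − 3√c̄ = 10.8333 − 3 × 3.2914 = 0.9591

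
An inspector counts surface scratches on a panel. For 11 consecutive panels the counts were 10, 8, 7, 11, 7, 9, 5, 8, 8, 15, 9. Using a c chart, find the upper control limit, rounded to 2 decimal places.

c̄ = (10 + 8 + 7 + 11 + 7 + 9 + 5 + 8 + 8 + 15 + 9) / 11 = 97 / 11 = 8.8182
UCL = c̄ + 3√c̄ = 8.8182 + 3 × √8.8182 = 8.8182 + 3 × 2.9695 = 17.7268

17.73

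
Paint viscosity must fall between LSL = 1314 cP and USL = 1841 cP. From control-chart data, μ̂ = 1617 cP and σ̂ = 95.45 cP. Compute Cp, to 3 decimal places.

0.920

Cp = (USL − LSL) / (6σ̂) = (1841 − 1314) / (6 × 95.45) = 527.0000 / 572.7000 = 0.9202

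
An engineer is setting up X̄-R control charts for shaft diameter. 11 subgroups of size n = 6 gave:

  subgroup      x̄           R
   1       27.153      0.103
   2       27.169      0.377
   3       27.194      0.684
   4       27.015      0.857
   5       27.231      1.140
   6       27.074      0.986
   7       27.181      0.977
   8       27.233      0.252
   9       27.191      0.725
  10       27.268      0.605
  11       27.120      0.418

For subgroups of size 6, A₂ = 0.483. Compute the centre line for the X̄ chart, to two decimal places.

X̄̄ = (27.153 + 27.169 + 27.194 + 27.015 + 27.231 + 27.074 + 27.181 + 27.233 + 27.191 + 27.268 + 27.120) / 11 = 298.8290 / 11 = 27.1663
CL = X̄̄ = 27.1663

27.17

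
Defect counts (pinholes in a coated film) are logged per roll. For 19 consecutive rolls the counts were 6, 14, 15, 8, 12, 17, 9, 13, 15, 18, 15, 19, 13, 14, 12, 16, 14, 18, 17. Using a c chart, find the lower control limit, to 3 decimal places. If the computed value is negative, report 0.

c̄ = (6 + 14 + 15 + 8 + 12 + 17 + 9 + 13 + 15 + 18 + 15 + 19 + 13 + 14 + 12 + 16 + 14 + 18 + 17) / 19 = 265 / 19 = 13.9474
LCL = c̄ − 3√c̄ = 13.9474 − 3 × 3.7346 = 2.7435

2.744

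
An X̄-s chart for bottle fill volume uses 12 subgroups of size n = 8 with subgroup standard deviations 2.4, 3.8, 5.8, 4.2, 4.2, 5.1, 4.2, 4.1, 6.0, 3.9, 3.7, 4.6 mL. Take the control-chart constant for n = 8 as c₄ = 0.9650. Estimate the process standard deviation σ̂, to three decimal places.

s̄ = (2.4 + 3.8 + 5.8 + 4.2 + 4.2 + 5.1 + 4.2 + 4.1 + 6.0 + 3.9 + 3.7 + 4.6) / 12 = 4.3333
σ̂ = s̄ / c₄ = 4.3333 / 0.9650 = 4.4905

4.491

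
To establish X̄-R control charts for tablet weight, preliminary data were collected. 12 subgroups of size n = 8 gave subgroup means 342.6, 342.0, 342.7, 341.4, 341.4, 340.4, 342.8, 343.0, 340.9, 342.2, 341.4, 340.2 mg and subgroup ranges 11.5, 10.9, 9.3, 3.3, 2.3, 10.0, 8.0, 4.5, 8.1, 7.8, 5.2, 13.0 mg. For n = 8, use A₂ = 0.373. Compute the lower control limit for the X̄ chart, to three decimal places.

X̄̄ = (342.6 + 342.0 + 342.7 + 341.4 + 341.4 + 340.4 + 342.8 + 343.0 + 340.9 + 342.2 + 341.4 + 340.2) / 12 = 4101.0000 / 12 = 341.7500
R̄ = (11.5 + 10.9 + 9.3 + 3.3 + 2.3 + 10.0 + 8.0 + 4.5 + 8.1 + 7.8 + 5.2 + 13.0) / 12 = 93.9000 / 12 = 7.8250
LCL = X̄̄ − A₂·R̄ = 341.7500 − 0.373 × 7.8250 = 338.8313

338.831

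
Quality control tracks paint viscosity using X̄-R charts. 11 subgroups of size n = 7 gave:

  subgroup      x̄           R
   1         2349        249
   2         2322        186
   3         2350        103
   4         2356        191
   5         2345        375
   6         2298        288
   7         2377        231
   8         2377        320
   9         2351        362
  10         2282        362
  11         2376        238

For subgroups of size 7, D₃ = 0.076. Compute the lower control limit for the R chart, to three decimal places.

20.071

R̄ = (249 + 186 + 103 + 191 + 375 + 288 + 231 + 320 + 362 + 362 + 238) / 11 = 2905.0000 / 11 = 264.0909
LCL_R = D₃·R̄ = 0.076 × 264.0909 = 20.0709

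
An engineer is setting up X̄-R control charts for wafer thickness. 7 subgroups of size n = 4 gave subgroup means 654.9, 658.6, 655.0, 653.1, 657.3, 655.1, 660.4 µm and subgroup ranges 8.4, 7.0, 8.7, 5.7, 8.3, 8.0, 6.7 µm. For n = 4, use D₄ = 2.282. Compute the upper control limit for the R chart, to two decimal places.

R̄ = (8.4 + 7.0 + 8.7 + 5.7 + 8.3 + 8.0 + 6.7) / 7 = 52.8000 / 7 = 7.5429
UCL_R = D₄·R̄ = 2.282 × 7.5429 = 17.2128

17.21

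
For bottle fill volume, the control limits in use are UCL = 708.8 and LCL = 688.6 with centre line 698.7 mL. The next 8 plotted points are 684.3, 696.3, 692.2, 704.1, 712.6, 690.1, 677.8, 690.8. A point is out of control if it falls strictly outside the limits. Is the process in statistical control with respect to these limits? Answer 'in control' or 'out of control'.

out of control

Compare each point to [688.6, 708.8]: sample 1 = 684.3 < LCL; sample 5 = 712.6 > UCL; sample 7 = 677.8 < LCL.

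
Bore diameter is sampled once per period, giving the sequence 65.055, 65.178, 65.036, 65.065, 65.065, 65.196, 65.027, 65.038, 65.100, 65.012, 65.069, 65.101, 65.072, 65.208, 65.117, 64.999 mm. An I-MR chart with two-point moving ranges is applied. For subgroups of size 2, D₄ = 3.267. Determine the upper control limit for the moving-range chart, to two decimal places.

Moving ranges: 0.123, 0.142, 0.029, 0.000, 0.131, 0.169, 0.011, 0.062, 0.088, 0.057, 0.032, 0.029, 0.136, 0.091, 0.118; M̄R̄ = 1.2180 / 15 = 0.0812
UCL_MR = D₄·M̄R̄ = 3.267 × 0.0812 = 0.2653

0.27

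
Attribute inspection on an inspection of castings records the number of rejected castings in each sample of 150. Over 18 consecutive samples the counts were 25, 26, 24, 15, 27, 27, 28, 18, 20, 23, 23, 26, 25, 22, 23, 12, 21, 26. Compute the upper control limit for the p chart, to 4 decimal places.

0.2402

p̄ = Σdᵢ / (k·n) = 411 / (18 × 150) = 0.15222
UCL = p̄ + 3·√(p̄(1−p̄)/n) = 0.15222 + 3 × √(0.15222×0.84778/150) = 0.15222 + 3 × 0.02933 = 0.24022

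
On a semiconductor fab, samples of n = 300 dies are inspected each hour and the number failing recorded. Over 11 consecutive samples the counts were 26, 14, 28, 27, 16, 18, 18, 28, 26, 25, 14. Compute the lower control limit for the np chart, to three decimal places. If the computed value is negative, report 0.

8.324

p̄ = Σdᵢ / (k·n) = 240 / (11 × 300) = 0.07273
LCL = np̄ − 3·√(np̄(1−p̄)) = 21.8182 − 3 × 4.4979 = 8.3244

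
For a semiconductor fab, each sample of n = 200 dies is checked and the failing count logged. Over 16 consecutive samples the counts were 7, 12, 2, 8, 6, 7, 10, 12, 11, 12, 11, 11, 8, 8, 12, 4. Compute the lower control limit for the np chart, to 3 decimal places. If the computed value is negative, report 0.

0.105

p̄ = Σdᵢ / (k·n) = 141 / (16 × 200) = 0.04406
LCL = np̄ − 3·√(np̄(1−p̄)) = 8.8125 − 3 × 2.9024 = 0.1052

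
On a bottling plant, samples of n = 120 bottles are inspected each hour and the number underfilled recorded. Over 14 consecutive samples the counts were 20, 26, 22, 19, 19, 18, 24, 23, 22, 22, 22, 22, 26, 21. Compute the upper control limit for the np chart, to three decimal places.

34.541

p̄ = Σdᵢ / (k·n) = 306 / (14 × 120) = 0.18214
UCL = np̄ + 3·√(np̄(1−p̄)) = 21.8571 + 3 × √(21.8571×0.81786) = 21.8571 + 3 × 4.2280 = 34.5412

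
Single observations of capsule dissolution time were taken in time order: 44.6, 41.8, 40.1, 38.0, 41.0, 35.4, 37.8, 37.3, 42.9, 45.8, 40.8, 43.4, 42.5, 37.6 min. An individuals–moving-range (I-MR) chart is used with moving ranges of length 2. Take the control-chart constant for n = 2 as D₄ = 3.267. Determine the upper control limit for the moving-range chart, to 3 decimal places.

Moving ranges: 2.8, 1.7, 2.1, 3.0, 5.6, 2.4, 0.5, 5.6, 2.9, 5.0, 2.6, 0.9, 4.9; M̄R̄ = 40.0000 / 13 = 3.0769
UCL_MR = D₄·M̄R̄ = 3.267 × 3.0769 = 10.0523

10.052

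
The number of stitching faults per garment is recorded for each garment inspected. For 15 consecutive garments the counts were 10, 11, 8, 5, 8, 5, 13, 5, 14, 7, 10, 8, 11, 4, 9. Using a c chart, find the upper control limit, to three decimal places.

17.297

c̄ = (10 + 11 + 8 + 5 + 8 + 5 + 13 + 5 + 14 + 7 + 10 + 8 + 11 + 4 + 9) / 15 = 128 / 15 = 8.5333
UCL = c̄ + 3√c̄ = 8.5333 + 3 × √8.5333 = 8.5333 + 3 × 2.9212 = 17.2969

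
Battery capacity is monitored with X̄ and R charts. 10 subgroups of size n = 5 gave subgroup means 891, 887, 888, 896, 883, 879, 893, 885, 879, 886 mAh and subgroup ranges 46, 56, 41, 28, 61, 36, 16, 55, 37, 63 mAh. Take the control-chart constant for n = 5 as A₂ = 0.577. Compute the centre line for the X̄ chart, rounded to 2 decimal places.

886.70

X̄̄ = (891 + 887 + 888 + 896 + 883 + 879 + 893 + 885 + 879 + 886) / 10 = 8867.0000 / 10 = 886.7000
CL = X̄̄ = 886.7000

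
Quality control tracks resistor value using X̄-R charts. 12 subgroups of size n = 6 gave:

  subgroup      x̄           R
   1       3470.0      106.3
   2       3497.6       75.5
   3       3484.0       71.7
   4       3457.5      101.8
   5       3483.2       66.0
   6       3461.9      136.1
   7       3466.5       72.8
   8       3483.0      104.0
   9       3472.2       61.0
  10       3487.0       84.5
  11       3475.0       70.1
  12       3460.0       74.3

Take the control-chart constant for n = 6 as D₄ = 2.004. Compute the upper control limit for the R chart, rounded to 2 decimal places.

171.02

R̄ = (106.3 + 75.5 + 71.7 + 101.8 + 66.0 + 136.1 + 72.8 + 104.0 + 61.0 + 84.5 + 70.1 + 74.3) / 12 = 1024.1000 / 12 = 85.3417
UCL_R = D₄·R̄ = 2.004 × 85.3417 = 171.0247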